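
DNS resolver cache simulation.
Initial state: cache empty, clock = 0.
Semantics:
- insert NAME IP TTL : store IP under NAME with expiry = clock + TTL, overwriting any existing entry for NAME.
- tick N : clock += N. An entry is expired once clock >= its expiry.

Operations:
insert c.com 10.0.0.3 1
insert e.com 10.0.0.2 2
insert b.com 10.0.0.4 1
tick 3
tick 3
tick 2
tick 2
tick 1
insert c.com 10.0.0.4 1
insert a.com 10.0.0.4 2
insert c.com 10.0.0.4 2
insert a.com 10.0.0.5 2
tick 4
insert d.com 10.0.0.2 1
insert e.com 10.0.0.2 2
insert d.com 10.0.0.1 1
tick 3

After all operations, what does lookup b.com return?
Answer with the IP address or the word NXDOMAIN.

Op 1: insert c.com -> 10.0.0.3 (expiry=0+1=1). clock=0
Op 2: insert e.com -> 10.0.0.2 (expiry=0+2=2). clock=0
Op 3: insert b.com -> 10.0.0.4 (expiry=0+1=1). clock=0
Op 4: tick 3 -> clock=3. purged={b.com,c.com,e.com}
Op 5: tick 3 -> clock=6.
Op 6: tick 2 -> clock=8.
Op 7: tick 2 -> clock=10.
Op 8: tick 1 -> clock=11.
Op 9: insert c.com -> 10.0.0.4 (expiry=11+1=12). clock=11
Op 10: insert a.com -> 10.0.0.4 (expiry=11+2=13). clock=11
Op 11: insert c.com -> 10.0.0.4 (expiry=11+2=13). clock=11
Op 12: insert a.com -> 10.0.0.5 (expiry=11+2=13). clock=11
Op 13: tick 4 -> clock=15. purged={a.com,c.com}
Op 14: insert d.com -> 10.0.0.2 (expiry=15+1=16). clock=15
Op 15: insert e.com -> 10.0.0.2 (expiry=15+2=17). clock=15
Op 16: insert d.com -> 10.0.0.1 (expiry=15+1=16). clock=15
Op 17: tick 3 -> clock=18. purged={d.com,e.com}
lookup b.com: not in cache (expired or never inserted)

Answer: NXDOMAIN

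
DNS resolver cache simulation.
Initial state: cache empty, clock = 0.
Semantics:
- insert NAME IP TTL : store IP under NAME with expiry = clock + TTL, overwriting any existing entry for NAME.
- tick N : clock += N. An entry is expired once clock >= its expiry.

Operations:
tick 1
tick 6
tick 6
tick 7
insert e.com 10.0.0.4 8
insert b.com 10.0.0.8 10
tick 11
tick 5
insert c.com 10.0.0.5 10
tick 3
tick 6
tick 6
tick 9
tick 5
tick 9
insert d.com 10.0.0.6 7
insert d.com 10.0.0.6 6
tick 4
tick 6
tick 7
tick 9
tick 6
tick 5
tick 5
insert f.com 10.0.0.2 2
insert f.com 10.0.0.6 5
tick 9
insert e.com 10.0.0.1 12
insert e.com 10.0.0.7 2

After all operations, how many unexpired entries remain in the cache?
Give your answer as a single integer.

Op 1: tick 1 -> clock=1.
Op 2: tick 6 -> clock=7.
Op 3: tick 6 -> clock=13.
Op 4: tick 7 -> clock=20.
Op 5: insert e.com -> 10.0.0.4 (expiry=20+8=28). clock=20
Op 6: insert b.com -> 10.0.0.8 (expiry=20+10=30). clock=20
Op 7: tick 11 -> clock=31. purged={b.com,e.com}
Op 8: tick 5 -> clock=36.
Op 9: insert c.com -> 10.0.0.5 (expiry=36+10=46). clock=36
Op 10: tick 3 -> clock=39.
Op 11: tick 6 -> clock=45.
Op 12: tick 6 -> clock=51. purged={c.com}
Op 13: tick 9 -> clock=60.
Op 14: tick 5 -> clock=65.
Op 15: tick 9 -> clock=74.
Op 16: insert d.com -> 10.0.0.6 (expiry=74+7=81). clock=74
Op 17: insert d.com -> 10.0.0.6 (expiry=74+6=80). clock=74
Op 18: tick 4 -> clock=78.
Op 19: tick 6 -> clock=84. purged={d.com}
Op 20: tick 7 -> clock=91.
Op 21: tick 9 -> clock=100.
Op 22: tick 6 -> clock=106.
Op 23: tick 5 -> clock=111.
Op 24: tick 5 -> clock=116.
Op 25: insert f.com -> 10.0.0.2 (expiry=116+2=118). clock=116
Op 26: insert f.com -> 10.0.0.6 (expiry=116+5=121). clock=116
Op 27: tick 9 -> clock=125. purged={f.com}
Op 28: insert e.com -> 10.0.0.1 (expiry=125+12=137). clock=125
Op 29: insert e.com -> 10.0.0.7 (expiry=125+2=127). clock=125
Final cache (unexpired): {e.com} -> size=1

Answer: 1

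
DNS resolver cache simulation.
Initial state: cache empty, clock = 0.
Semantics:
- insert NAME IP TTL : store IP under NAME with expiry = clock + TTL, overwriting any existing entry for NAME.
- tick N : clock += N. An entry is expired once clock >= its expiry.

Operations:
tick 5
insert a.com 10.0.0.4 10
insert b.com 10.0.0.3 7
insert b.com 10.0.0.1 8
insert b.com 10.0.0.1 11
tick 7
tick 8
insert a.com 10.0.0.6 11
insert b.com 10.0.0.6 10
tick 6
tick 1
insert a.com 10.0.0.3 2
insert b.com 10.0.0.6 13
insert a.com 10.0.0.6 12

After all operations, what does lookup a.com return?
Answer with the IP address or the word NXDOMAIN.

Op 1: tick 5 -> clock=5.
Op 2: insert a.com -> 10.0.0.4 (expiry=5+10=15). clock=5
Op 3: insert b.com -> 10.0.0.3 (expiry=5+7=12). clock=5
Op 4: insert b.com -> 10.0.0.1 (expiry=5+8=13). clock=5
Op 5: insert b.com -> 10.0.0.1 (expiry=5+11=16). clock=5
Op 6: tick 7 -> clock=12.
Op 7: tick 8 -> clock=20. purged={a.com,b.com}
Op 8: insert a.com -> 10.0.0.6 (expiry=20+11=31). clock=20
Op 9: insert b.com -> 10.0.0.6 (expiry=20+10=30). clock=20
Op 10: tick 6 -> clock=26.
Op 11: tick 1 -> clock=27.
Op 12: insert a.com -> 10.0.0.3 (expiry=27+2=29). clock=27
Op 13: insert b.com -> 10.0.0.6 (expiry=27+13=40). clock=27
Op 14: insert a.com -> 10.0.0.6 (expiry=27+12=39). clock=27
lookup a.com: present, ip=10.0.0.6 expiry=39 > clock=27

Answer: 10.0.0.6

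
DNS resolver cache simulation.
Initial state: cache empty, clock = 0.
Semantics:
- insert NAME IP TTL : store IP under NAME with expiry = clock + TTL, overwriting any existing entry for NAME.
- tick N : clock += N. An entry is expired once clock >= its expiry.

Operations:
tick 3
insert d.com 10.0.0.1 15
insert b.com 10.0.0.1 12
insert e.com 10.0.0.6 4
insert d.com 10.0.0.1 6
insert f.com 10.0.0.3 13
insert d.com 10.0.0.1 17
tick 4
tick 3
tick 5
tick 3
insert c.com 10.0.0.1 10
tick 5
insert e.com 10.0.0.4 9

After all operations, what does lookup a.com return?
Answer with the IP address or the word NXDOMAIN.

Op 1: tick 3 -> clock=3.
Op 2: insert d.com -> 10.0.0.1 (expiry=3+15=18). clock=3
Op 3: insert b.com -> 10.0.0.1 (expiry=3+12=15). clock=3
Op 4: insert e.com -> 10.0.0.6 (expiry=3+4=7). clock=3
Op 5: insert d.com -> 10.0.0.1 (expiry=3+6=9). clock=3
Op 6: insert f.com -> 10.0.0.3 (expiry=3+13=16). clock=3
Op 7: insert d.com -> 10.0.0.1 (expiry=3+17=20). clock=3
Op 8: tick 4 -> clock=7. purged={e.com}
Op 9: tick 3 -> clock=10.
Op 10: tick 5 -> clock=15. purged={b.com}
Op 11: tick 3 -> clock=18. purged={f.com}
Op 12: insert c.com -> 10.0.0.1 (expiry=18+10=28). clock=18
Op 13: tick 5 -> clock=23. purged={d.com}
Op 14: insert e.com -> 10.0.0.4 (expiry=23+9=32). clock=23
lookup a.com: not in cache (expired or never inserted)

Answer: NXDOMAIN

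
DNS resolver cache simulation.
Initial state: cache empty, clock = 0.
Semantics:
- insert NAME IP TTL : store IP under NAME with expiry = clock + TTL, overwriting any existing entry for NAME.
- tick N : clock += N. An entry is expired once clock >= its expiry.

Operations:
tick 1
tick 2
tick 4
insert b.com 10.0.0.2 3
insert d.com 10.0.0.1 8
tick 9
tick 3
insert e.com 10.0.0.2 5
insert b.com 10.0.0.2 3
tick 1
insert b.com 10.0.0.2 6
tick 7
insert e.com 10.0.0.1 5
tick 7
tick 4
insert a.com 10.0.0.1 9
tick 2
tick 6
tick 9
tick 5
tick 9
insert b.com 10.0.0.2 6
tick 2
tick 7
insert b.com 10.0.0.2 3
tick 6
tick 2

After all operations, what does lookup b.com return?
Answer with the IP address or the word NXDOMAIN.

Answer: NXDOMAIN

Derivation:
Op 1: tick 1 -> clock=1.
Op 2: tick 2 -> clock=3.
Op 3: tick 4 -> clock=7.
Op 4: insert b.com -> 10.0.0.2 (expiry=7+3=10). clock=7
Op 5: insert d.com -> 10.0.0.1 (expiry=7+8=15). clock=7
Op 6: tick 9 -> clock=16. purged={b.com,d.com}
Op 7: tick 3 -> clock=19.
Op 8: insert e.com -> 10.0.0.2 (expiry=19+5=24). clock=19
Op 9: insert b.com -> 10.0.0.2 (expiry=19+3=22). clock=19
Op 10: tick 1 -> clock=20.
Op 11: insert b.com -> 10.0.0.2 (expiry=20+6=26). clock=20
Op 12: tick 7 -> clock=27. purged={b.com,e.com}
Op 13: insert e.com -> 10.0.0.1 (expiry=27+5=32). clock=27
Op 14: tick 7 -> clock=34. purged={e.com}
Op 15: tick 4 -> clock=38.
Op 16: insert a.com -> 10.0.0.1 (expiry=38+9=47). clock=38
Op 17: tick 2 -> clock=40.
Op 18: tick 6 -> clock=46.
Op 19: tick 9 -> clock=55. purged={a.com}
Op 20: tick 5 -> clock=60.
Op 21: tick 9 -> clock=69.
Op 22: insert b.com -> 10.0.0.2 (expiry=69+6=75). clock=69
Op 23: tick 2 -> clock=71.
Op 24: tick 7 -> clock=78. purged={b.com}
Op 25: insert b.com -> 10.0.0.2 (expiry=78+3=81). clock=78
Op 26: tick 6 -> clock=84. purged={b.com}
Op 27: tick 2 -> clock=86.
lookup b.com: not in cache (expired or never inserted)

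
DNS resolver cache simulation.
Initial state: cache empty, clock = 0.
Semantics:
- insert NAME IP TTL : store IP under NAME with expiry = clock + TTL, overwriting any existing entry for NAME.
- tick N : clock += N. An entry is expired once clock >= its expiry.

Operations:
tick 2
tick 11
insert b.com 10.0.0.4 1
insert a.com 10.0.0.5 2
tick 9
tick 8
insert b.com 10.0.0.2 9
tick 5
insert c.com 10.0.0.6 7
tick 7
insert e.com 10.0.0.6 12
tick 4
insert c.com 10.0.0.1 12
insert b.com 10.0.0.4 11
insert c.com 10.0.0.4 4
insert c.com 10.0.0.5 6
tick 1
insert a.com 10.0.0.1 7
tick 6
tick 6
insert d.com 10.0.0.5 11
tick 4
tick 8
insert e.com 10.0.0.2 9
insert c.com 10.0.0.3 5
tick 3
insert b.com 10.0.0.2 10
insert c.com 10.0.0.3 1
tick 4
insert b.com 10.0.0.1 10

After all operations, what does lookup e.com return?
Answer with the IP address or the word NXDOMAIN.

Answer: 10.0.0.2

Derivation:
Op 1: tick 2 -> clock=2.
Op 2: tick 11 -> clock=13.
Op 3: insert b.com -> 10.0.0.4 (expiry=13+1=14). clock=13
Op 4: insert a.com -> 10.0.0.5 (expiry=13+2=15). clock=13
Op 5: tick 9 -> clock=22. purged={a.com,b.com}
Op 6: tick 8 -> clock=30.
Op 7: insert b.com -> 10.0.0.2 (expiry=30+9=39). clock=30
Op 8: tick 5 -> clock=35.
Op 9: insert c.com -> 10.0.0.6 (expiry=35+7=42). clock=35
Op 10: tick 7 -> clock=42. purged={b.com,c.com}
Op 11: insert e.com -> 10.0.0.6 (expiry=42+12=54). clock=42
Op 12: tick 4 -> clock=46.
Op 13: insert c.com -> 10.0.0.1 (expiry=46+12=58). clock=46
Op 14: insert b.com -> 10.0.0.4 (expiry=46+11=57). clock=46
Op 15: insert c.com -> 10.0.0.4 (expiry=46+4=50). clock=46
Op 16: insert c.com -> 10.0.0.5 (expiry=46+6=52). clock=46
Op 17: tick 1 -> clock=47.
Op 18: insert a.com -> 10.0.0.1 (expiry=47+7=54). clock=47
Op 19: tick 6 -> clock=53. purged={c.com}
Op 20: tick 6 -> clock=59. purged={a.com,b.com,e.com}
Op 21: insert d.com -> 10.0.0.5 (expiry=59+11=70). clock=59
Op 22: tick 4 -> clock=63.
Op 23: tick 8 -> clock=71. purged={d.com}
Op 24: insert e.com -> 10.0.0.2 (expiry=71+9=80). clock=71
Op 25: insert c.com -> 10.0.0.3 (expiry=71+5=76). clock=71
Op 26: tick 3 -> clock=74.
Op 27: insert b.com -> 10.0.0.2 (expiry=74+10=84). clock=74
Op 28: insert c.com -> 10.0.0.3 (expiry=74+1=75). clock=74
Op 29: tick 4 -> clock=78. purged={c.com}
Op 30: insert b.com -> 10.0.0.1 (expiry=78+10=88). clock=78
lookup e.com: present, ip=10.0.0.2 expiry=80 > clock=78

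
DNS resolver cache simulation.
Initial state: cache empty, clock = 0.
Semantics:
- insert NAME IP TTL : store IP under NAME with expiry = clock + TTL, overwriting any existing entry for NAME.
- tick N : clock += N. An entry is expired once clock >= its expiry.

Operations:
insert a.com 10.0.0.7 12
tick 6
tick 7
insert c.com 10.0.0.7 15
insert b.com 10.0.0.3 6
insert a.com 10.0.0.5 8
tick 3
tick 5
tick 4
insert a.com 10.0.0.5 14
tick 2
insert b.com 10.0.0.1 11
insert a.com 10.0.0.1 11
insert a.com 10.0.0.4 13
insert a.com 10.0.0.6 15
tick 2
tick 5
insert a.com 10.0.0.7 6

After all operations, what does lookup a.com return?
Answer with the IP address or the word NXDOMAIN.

Answer: 10.0.0.7

Derivation:
Op 1: insert a.com -> 10.0.0.7 (expiry=0+12=12). clock=0
Op 2: tick 6 -> clock=6.
Op 3: tick 7 -> clock=13. purged={a.com}
Op 4: insert c.com -> 10.0.0.7 (expiry=13+15=28). clock=13
Op 5: insert b.com -> 10.0.0.3 (expiry=13+6=19). clock=13
Op 6: insert a.com -> 10.0.0.5 (expiry=13+8=21). clock=13
Op 7: tick 3 -> clock=16.
Op 8: tick 5 -> clock=21. purged={a.com,b.com}
Op 9: tick 4 -> clock=25.
Op 10: insert a.com -> 10.0.0.5 (expiry=25+14=39). clock=25
Op 11: tick 2 -> clock=27.
Op 12: insert b.com -> 10.0.0.1 (expiry=27+11=38). clock=27
Op 13: insert a.com -> 10.0.0.1 (expiry=27+11=38). clock=27
Op 14: insert a.com -> 10.0.0.4 (expiry=27+13=40). clock=27
Op 15: insert a.com -> 10.0.0.6 (expiry=27+15=42). clock=27
Op 16: tick 2 -> clock=29. purged={c.com}
Op 17: tick 5 -> clock=34.
Op 18: insert a.com -> 10.0.0.7 (expiry=34+6=40). clock=34
lookup a.com: present, ip=10.0.0.7 expiry=40 > clock=34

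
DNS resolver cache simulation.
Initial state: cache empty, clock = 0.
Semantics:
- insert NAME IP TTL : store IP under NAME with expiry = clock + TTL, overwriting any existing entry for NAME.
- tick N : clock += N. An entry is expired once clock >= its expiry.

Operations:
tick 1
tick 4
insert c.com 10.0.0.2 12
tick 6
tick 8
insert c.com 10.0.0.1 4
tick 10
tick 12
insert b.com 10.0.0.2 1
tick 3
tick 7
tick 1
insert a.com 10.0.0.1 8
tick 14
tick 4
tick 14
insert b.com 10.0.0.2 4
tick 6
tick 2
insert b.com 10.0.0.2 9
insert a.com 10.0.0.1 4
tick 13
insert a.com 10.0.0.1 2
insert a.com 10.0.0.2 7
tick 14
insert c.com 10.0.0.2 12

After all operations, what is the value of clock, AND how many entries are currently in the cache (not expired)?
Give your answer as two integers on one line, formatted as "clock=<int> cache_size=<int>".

Answer: clock=119 cache_size=1

Derivation:
Op 1: tick 1 -> clock=1.
Op 2: tick 4 -> clock=5.
Op 3: insert c.com -> 10.0.0.2 (expiry=5+12=17). clock=5
Op 4: tick 6 -> clock=11.
Op 5: tick 8 -> clock=19. purged={c.com}
Op 6: insert c.com -> 10.0.0.1 (expiry=19+4=23). clock=19
Op 7: tick 10 -> clock=29. purged={c.com}
Op 8: tick 12 -> clock=41.
Op 9: insert b.com -> 10.0.0.2 (expiry=41+1=42). clock=41
Op 10: tick 3 -> clock=44. purged={b.com}
Op 11: tick 7 -> clock=51.
Op 12: tick 1 -> clock=52.
Op 13: insert a.com -> 10.0.0.1 (expiry=52+8=60). clock=52
Op 14: tick 14 -> clock=66. purged={a.com}
Op 15: tick 4 -> clock=70.
Op 16: tick 14 -> clock=84.
Op 17: insert b.com -> 10.0.0.2 (expiry=84+4=88). clock=84
Op 18: tick 6 -> clock=90. purged={b.com}
Op 19: tick 2 -> clock=92.
Op 20: insert b.com -> 10.0.0.2 (expiry=92+9=101). clock=92
Op 21: insert a.com -> 10.0.0.1 (expiry=92+4=96). clock=92
Op 22: tick 13 -> clock=105. purged={a.com,b.com}
Op 23: insert a.com -> 10.0.0.1 (expiry=105+2=107). clock=105
Op 24: insert a.com -> 10.0.0.2 (expiry=105+7=112). clock=105
Op 25: tick 14 -> clock=119. purged={a.com}
Op 26: insert c.com -> 10.0.0.2 (expiry=119+12=131). clock=119
Final clock = 119
Final cache (unexpired): {c.com} -> size=1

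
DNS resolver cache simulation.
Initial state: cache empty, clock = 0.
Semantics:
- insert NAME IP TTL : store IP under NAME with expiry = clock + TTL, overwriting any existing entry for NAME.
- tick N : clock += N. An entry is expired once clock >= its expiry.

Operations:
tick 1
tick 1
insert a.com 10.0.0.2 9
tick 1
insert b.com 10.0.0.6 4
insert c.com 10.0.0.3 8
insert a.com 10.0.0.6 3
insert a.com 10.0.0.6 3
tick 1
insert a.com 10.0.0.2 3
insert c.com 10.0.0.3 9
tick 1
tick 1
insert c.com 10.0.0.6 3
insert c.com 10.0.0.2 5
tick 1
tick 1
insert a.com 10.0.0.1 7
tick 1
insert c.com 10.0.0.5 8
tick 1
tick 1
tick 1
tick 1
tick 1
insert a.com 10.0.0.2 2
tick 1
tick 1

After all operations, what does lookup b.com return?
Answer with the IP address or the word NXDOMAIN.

Answer: NXDOMAIN

Derivation:
Op 1: tick 1 -> clock=1.
Op 2: tick 1 -> clock=2.
Op 3: insert a.com -> 10.0.0.2 (expiry=2+9=11). clock=2
Op 4: tick 1 -> clock=3.
Op 5: insert b.com -> 10.0.0.6 (expiry=3+4=7). clock=3
Op 6: insert c.com -> 10.0.0.3 (expiry=3+8=11). clock=3
Op 7: insert a.com -> 10.0.0.6 (expiry=3+3=6). clock=3
Op 8: insert a.com -> 10.0.0.6 (expiry=3+3=6). clock=3
Op 9: tick 1 -> clock=4.
Op 10: insert a.com -> 10.0.0.2 (expiry=4+3=7). clock=4
Op 11: insert c.com -> 10.0.0.3 (expiry=4+9=13). clock=4
Op 12: tick 1 -> clock=5.
Op 13: tick 1 -> clock=6.
Op 14: insert c.com -> 10.0.0.6 (expiry=6+3=9). clock=6
Op 15: insert c.com -> 10.0.0.2 (expiry=6+5=11). clock=6
Op 16: tick 1 -> clock=7. purged={a.com,b.com}
Op 17: tick 1 -> clock=8.
Op 18: insert a.com -> 10.0.0.1 (expiry=8+7=15). clock=8
Op 19: tick 1 -> clock=9.
Op 20: insert c.com -> 10.0.0.5 (expiry=9+8=17). clock=9
Op 21: tick 1 -> clock=10.
Op 22: tick 1 -> clock=11.
Op 23: tick 1 -> clock=12.
Op 24: tick 1 -> clock=13.
Op 25: tick 1 -> clock=14.
Op 26: insert a.com -> 10.0.0.2 (expiry=14+2=16). clock=14
Op 27: tick 1 -> clock=15.
Op 28: tick 1 -> clock=16. purged={a.com}
lookup b.com: not in cache (expired or never inserted)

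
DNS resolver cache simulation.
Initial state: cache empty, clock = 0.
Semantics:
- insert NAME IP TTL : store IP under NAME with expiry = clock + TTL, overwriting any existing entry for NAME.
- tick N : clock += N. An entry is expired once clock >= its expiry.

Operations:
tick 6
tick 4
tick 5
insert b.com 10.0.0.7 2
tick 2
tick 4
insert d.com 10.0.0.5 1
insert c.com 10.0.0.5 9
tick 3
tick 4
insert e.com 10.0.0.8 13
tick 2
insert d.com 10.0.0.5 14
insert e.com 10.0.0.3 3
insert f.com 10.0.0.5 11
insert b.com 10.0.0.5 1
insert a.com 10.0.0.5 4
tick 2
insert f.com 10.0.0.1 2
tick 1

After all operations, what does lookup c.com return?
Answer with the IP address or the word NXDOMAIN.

Op 1: tick 6 -> clock=6.
Op 2: tick 4 -> clock=10.
Op 3: tick 5 -> clock=15.
Op 4: insert b.com -> 10.0.0.7 (expiry=15+2=17). clock=15
Op 5: tick 2 -> clock=17. purged={b.com}
Op 6: tick 4 -> clock=21.
Op 7: insert d.com -> 10.0.0.5 (expiry=21+1=22). clock=21
Op 8: insert c.com -> 10.0.0.5 (expiry=21+9=30). clock=21
Op 9: tick 3 -> clock=24. purged={d.com}
Op 10: tick 4 -> clock=28.
Op 11: insert e.com -> 10.0.0.8 (expiry=28+13=41). clock=28
Op 12: tick 2 -> clock=30. purged={c.com}
Op 13: insert d.com -> 10.0.0.5 (expiry=30+14=44). clock=30
Op 14: insert e.com -> 10.0.0.3 (expiry=30+3=33). clock=30
Op 15: insert f.com -> 10.0.0.5 (expiry=30+11=41). clock=30
Op 16: insert b.com -> 10.0.0.5 (expiry=30+1=31). clock=30
Op 17: insert a.com -> 10.0.0.5 (expiry=30+4=34). clock=30
Op 18: tick 2 -> clock=32. purged={b.com}
Op 19: insert f.com -> 10.0.0.1 (expiry=32+2=34). clock=32
Op 20: tick 1 -> clock=33. purged={e.com}
lookup c.com: not in cache (expired or never inserted)

Answer: NXDOMAIN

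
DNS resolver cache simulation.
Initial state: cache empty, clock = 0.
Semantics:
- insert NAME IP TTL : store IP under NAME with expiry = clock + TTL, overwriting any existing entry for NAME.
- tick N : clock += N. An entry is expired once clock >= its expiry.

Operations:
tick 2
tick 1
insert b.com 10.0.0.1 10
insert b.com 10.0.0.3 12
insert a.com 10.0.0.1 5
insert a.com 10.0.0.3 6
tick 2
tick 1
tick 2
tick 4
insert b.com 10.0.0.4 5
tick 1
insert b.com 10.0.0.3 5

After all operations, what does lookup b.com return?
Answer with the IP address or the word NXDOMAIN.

Op 1: tick 2 -> clock=2.
Op 2: tick 1 -> clock=3.
Op 3: insert b.com -> 10.0.0.1 (expiry=3+10=13). clock=3
Op 4: insert b.com -> 10.0.0.3 (expiry=3+12=15). clock=3
Op 5: insert a.com -> 10.0.0.1 (expiry=3+5=8). clock=3
Op 6: insert a.com -> 10.0.0.3 (expiry=3+6=9). clock=3
Op 7: tick 2 -> clock=5.
Op 8: tick 1 -> clock=6.
Op 9: tick 2 -> clock=8.
Op 10: tick 4 -> clock=12. purged={a.com}
Op 11: insert b.com -> 10.0.0.4 (expiry=12+5=17). clock=12
Op 12: tick 1 -> clock=13.
Op 13: insert b.com -> 10.0.0.3 (expiry=13+5=18). clock=13
lookup b.com: present, ip=10.0.0.3 expiry=18 > clock=13

Answer: 10.0.0.3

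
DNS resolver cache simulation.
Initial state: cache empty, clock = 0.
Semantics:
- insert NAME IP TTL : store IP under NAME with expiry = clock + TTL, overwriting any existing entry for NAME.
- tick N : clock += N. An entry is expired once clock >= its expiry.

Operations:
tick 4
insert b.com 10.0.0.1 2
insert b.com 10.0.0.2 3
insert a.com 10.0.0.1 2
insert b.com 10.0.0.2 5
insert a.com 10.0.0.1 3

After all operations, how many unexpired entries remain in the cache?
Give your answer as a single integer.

Answer: 2

Derivation:
Op 1: tick 4 -> clock=4.
Op 2: insert b.com -> 10.0.0.1 (expiry=4+2=6). clock=4
Op 3: insert b.com -> 10.0.0.2 (expiry=4+3=7). clock=4
Op 4: insert a.com -> 10.0.0.1 (expiry=4+2=6). clock=4
Op 5: insert b.com -> 10.0.0.2 (expiry=4+5=9). clock=4
Op 6: insert a.com -> 10.0.0.1 (expiry=4+3=7). clock=4
Final cache (unexpired): {a.com,b.com} -> size=2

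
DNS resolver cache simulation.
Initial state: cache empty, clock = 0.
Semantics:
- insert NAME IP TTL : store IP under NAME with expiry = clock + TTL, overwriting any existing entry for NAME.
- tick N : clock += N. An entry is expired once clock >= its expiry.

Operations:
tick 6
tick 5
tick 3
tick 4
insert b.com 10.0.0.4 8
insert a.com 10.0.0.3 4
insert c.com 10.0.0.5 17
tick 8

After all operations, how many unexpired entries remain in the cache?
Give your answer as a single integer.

Answer: 1

Derivation:
Op 1: tick 6 -> clock=6.
Op 2: tick 5 -> clock=11.
Op 3: tick 3 -> clock=14.
Op 4: tick 4 -> clock=18.
Op 5: insert b.com -> 10.0.0.4 (expiry=18+8=26). clock=18
Op 6: insert a.com -> 10.0.0.3 (expiry=18+4=22). clock=18
Op 7: insert c.com -> 10.0.0.5 (expiry=18+17=35). clock=18
Op 8: tick 8 -> clock=26. purged={a.com,b.com}
Final cache (unexpired): {c.com} -> size=1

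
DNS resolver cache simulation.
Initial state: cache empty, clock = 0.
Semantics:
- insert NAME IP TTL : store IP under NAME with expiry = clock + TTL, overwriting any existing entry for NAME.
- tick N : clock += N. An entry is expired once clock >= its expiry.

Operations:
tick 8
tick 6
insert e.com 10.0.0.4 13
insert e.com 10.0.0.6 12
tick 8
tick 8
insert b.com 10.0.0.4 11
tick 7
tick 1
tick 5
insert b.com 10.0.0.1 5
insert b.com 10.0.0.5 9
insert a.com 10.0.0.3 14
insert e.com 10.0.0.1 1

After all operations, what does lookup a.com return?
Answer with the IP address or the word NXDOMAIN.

Op 1: tick 8 -> clock=8.
Op 2: tick 6 -> clock=14.
Op 3: insert e.com -> 10.0.0.4 (expiry=14+13=27). clock=14
Op 4: insert e.com -> 10.0.0.6 (expiry=14+12=26). clock=14
Op 5: tick 8 -> clock=22.
Op 6: tick 8 -> clock=30. purged={e.com}
Op 7: insert b.com -> 10.0.0.4 (expiry=30+11=41). clock=30
Op 8: tick 7 -> clock=37.
Op 9: tick 1 -> clock=38.
Op 10: tick 5 -> clock=43. purged={b.com}
Op 11: insert b.com -> 10.0.0.1 (expiry=43+5=48). clock=43
Op 12: insert b.com -> 10.0.0.5 (expiry=43+9=52). clock=43
Op 13: insert a.com -> 10.0.0.3 (expiry=43+14=57). clock=43
Op 14: insert e.com -> 10.0.0.1 (expiry=43+1=44). clock=43
lookup a.com: present, ip=10.0.0.3 expiry=57 > clock=43

Answer: 10.0.0.3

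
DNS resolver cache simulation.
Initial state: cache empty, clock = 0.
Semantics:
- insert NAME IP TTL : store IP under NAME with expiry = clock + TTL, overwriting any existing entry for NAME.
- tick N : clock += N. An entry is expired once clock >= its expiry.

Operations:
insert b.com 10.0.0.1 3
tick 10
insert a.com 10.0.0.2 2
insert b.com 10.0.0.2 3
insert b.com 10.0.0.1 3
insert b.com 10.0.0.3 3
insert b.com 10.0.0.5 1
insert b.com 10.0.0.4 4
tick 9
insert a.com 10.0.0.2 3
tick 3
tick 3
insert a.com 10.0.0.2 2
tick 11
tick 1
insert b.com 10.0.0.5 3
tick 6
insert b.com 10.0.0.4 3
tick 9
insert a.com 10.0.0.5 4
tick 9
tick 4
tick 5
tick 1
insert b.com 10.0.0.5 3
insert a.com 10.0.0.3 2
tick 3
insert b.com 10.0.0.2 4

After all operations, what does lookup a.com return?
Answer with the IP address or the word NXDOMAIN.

Op 1: insert b.com -> 10.0.0.1 (expiry=0+3=3). clock=0
Op 2: tick 10 -> clock=10. purged={b.com}
Op 3: insert a.com -> 10.0.0.2 (expiry=10+2=12). clock=10
Op 4: insert b.com -> 10.0.0.2 (expiry=10+3=13). clock=10
Op 5: insert b.com -> 10.0.0.1 (expiry=10+3=13). clock=10
Op 6: insert b.com -> 10.0.0.3 (expiry=10+3=13). clock=10
Op 7: insert b.com -> 10.0.0.5 (expiry=10+1=11). clock=10
Op 8: insert b.com -> 10.0.0.4 (expiry=10+4=14). clock=10
Op 9: tick 9 -> clock=19. purged={a.com,b.com}
Op 10: insert a.com -> 10.0.0.2 (expiry=19+3=22). clock=19
Op 11: tick 3 -> clock=22. purged={a.com}
Op 12: tick 3 -> clock=25.
Op 13: insert a.com -> 10.0.0.2 (expiry=25+2=27). clock=25
Op 14: tick 11 -> clock=36. purged={a.com}
Op 15: tick 1 -> clock=37.
Op 16: insert b.com -> 10.0.0.5 (expiry=37+3=40). clock=37
Op 17: tick 6 -> clock=43. purged={b.com}
Op 18: insert b.com -> 10.0.0.4 (expiry=43+3=46). clock=43
Op 19: tick 9 -> clock=52. purged={b.com}
Op 20: insert a.com -> 10.0.0.5 (expiry=52+4=56). clock=52
Op 21: tick 9 -> clock=61. purged={a.com}
Op 22: tick 4 -> clock=65.
Op 23: tick 5 -> clock=70.
Op 24: tick 1 -> clock=71.
Op 25: insert b.com -> 10.0.0.5 (expiry=71+3=74). clock=71
Op 26: insert a.com -> 10.0.0.3 (expiry=71+2=73). clock=71
Op 27: tick 3 -> clock=74. purged={a.com,b.com}
Op 28: insert b.com -> 10.0.0.2 (expiry=74+4=78). clock=74
lookup a.com: not in cache (expired or never inserted)

Answer: NXDOMAIN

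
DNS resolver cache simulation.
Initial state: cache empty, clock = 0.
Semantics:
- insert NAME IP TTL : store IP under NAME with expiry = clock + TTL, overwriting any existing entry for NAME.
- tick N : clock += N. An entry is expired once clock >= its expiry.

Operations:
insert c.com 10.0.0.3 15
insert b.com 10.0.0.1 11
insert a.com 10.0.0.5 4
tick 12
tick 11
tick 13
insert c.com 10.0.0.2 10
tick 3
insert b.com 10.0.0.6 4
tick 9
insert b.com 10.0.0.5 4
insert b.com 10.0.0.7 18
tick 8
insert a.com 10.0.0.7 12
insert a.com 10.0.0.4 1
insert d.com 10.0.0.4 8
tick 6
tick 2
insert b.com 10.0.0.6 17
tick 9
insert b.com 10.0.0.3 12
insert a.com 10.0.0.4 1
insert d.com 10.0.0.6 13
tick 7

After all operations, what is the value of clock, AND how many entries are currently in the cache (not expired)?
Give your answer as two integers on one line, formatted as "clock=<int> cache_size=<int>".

Answer: clock=80 cache_size=2

Derivation:
Op 1: insert c.com -> 10.0.0.3 (expiry=0+15=15). clock=0
Op 2: insert b.com -> 10.0.0.1 (expiry=0+11=11). clock=0
Op 3: insert a.com -> 10.0.0.5 (expiry=0+4=4). clock=0
Op 4: tick 12 -> clock=12. purged={a.com,b.com}
Op 5: tick 11 -> clock=23. purged={c.com}
Op 6: tick 13 -> clock=36.
Op 7: insert c.com -> 10.0.0.2 (expiry=36+10=46). clock=36
Op 8: tick 3 -> clock=39.
Op 9: insert b.com -> 10.0.0.6 (expiry=39+4=43). clock=39
Op 10: tick 9 -> clock=48. purged={b.com,c.com}
Op 11: insert b.com -> 10.0.0.5 (expiry=48+4=52). clock=48
Op 12: insert b.com -> 10.0.0.7 (expiry=48+18=66). clock=48
Op 13: tick 8 -> clock=56.
Op 14: insert a.com -> 10.0.0.7 (expiry=56+12=68). clock=56
Op 15: insert a.com -> 10.0.0.4 (expiry=56+1=57). clock=56
Op 16: insert d.com -> 10.0.0.4 (expiry=56+8=64). clock=56
Op 17: tick 6 -> clock=62. purged={a.com}
Op 18: tick 2 -> clock=64. purged={d.com}
Op 19: insert b.com -> 10.0.0.6 (expiry=64+17=81). clock=64
Op 20: tick 9 -> clock=73.
Op 21: insert b.com -> 10.0.0.3 (expiry=73+12=85). clock=73
Op 22: insert a.com -> 10.0.0.4 (expiry=73+1=74). clock=73
Op 23: insert d.com -> 10.0.0.6 (expiry=73+13=86). clock=73
Op 24: tick 7 -> clock=80. purged={a.com}
Final clock = 80
Final cache (unexpired): {b.com,d.com} -> size=2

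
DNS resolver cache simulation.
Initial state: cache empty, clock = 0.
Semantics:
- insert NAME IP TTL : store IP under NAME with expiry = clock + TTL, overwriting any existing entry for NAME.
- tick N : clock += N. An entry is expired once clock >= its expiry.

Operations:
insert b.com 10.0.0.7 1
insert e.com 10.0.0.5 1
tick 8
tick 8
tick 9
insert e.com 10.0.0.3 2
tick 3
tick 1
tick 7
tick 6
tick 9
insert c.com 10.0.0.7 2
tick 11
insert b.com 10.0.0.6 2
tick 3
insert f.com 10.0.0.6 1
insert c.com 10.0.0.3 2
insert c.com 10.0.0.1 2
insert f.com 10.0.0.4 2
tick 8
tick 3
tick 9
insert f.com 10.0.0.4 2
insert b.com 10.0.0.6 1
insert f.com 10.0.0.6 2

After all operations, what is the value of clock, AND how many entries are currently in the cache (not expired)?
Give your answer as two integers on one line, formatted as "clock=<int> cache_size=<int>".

Op 1: insert b.com -> 10.0.0.7 (expiry=0+1=1). clock=0
Op 2: insert e.com -> 10.0.0.5 (expiry=0+1=1). clock=0
Op 3: tick 8 -> clock=8. purged={b.com,e.com}
Op 4: tick 8 -> clock=16.
Op 5: tick 9 -> clock=25.
Op 6: insert e.com -> 10.0.0.3 (expiry=25+2=27). clock=25
Op 7: tick 3 -> clock=28. purged={e.com}
Op 8: tick 1 -> clock=29.
Op 9: tick 7 -> clock=36.
Op 10: tick 6 -> clock=42.
Op 11: tick 9 -> clock=51.
Op 12: insert c.com -> 10.0.0.7 (expiry=51+2=53). clock=51
Op 13: tick 11 -> clock=62. purged={c.com}
Op 14: insert b.com -> 10.0.0.6 (expiry=62+2=64). clock=62
Op 15: tick 3 -> clock=65. purged={b.com}
Op 16: insert f.com -> 10.0.0.6 (expiry=65+1=66). clock=65
Op 17: insert c.com -> 10.0.0.3 (expiry=65+2=67). clock=65
Op 18: insert c.com -> 10.0.0.1 (expiry=65+2=67). clock=65
Op 19: insert f.com -> 10.0.0.4 (expiry=65+2=67). clock=65
Op 20: tick 8 -> clock=73. purged={c.com,f.com}
Op 21: tick 3 -> clock=76.
Op 22: tick 9 -> clock=85.
Op 23: insert f.com -> 10.0.0.4 (expiry=85+2=87). clock=85
Op 24: insert b.com -> 10.0.0.6 (expiry=85+1=86). clock=85
Op 25: insert f.com -> 10.0.0.6 (expiry=85+2=87). clock=85
Final clock = 85
Final cache (unexpired): {b.com,f.com} -> size=2

Answer: clock=85 cache_size=2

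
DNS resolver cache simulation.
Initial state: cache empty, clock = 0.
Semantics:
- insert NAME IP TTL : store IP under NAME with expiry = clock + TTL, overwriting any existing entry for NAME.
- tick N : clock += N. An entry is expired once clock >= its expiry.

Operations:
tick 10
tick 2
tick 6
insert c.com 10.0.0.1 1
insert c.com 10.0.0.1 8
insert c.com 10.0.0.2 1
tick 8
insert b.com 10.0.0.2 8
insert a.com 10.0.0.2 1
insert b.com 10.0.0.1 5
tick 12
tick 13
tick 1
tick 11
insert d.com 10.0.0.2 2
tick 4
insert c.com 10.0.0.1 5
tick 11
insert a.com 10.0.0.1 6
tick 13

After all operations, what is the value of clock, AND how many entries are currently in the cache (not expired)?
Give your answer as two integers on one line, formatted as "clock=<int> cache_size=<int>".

Op 1: tick 10 -> clock=10.
Op 2: tick 2 -> clock=12.
Op 3: tick 6 -> clock=18.
Op 4: insert c.com -> 10.0.0.1 (expiry=18+1=19). clock=18
Op 5: insert c.com -> 10.0.0.1 (expiry=18+8=26). clock=18
Op 6: insert c.com -> 10.0.0.2 (expiry=18+1=19). clock=18
Op 7: tick 8 -> clock=26. purged={c.com}
Op 8: insert b.com -> 10.0.0.2 (expiry=26+8=34). clock=26
Op 9: insert a.com -> 10.0.0.2 (expiry=26+1=27). clock=26
Op 10: insert b.com -> 10.0.0.1 (expiry=26+5=31). clock=26
Op 11: tick 12 -> clock=38. purged={a.com,b.com}
Op 12: tick 13 -> clock=51.
Op 13: tick 1 -> clock=52.
Op 14: tick 11 -> clock=63.
Op 15: insert d.com -> 10.0.0.2 (expiry=63+2=65). clock=63
Op 16: tick 4 -> clock=67. purged={d.com}
Op 17: insert c.com -> 10.0.0.1 (expiry=67+5=72). clock=67
Op 18: tick 11 -> clock=78. purged={c.com}
Op 19: insert a.com -> 10.0.0.1 (expiry=78+6=84). clock=78
Op 20: tick 13 -> clock=91. purged={a.com}
Final clock = 91
Final cache (unexpired): {} -> size=0

Answer: clock=91 cache_size=0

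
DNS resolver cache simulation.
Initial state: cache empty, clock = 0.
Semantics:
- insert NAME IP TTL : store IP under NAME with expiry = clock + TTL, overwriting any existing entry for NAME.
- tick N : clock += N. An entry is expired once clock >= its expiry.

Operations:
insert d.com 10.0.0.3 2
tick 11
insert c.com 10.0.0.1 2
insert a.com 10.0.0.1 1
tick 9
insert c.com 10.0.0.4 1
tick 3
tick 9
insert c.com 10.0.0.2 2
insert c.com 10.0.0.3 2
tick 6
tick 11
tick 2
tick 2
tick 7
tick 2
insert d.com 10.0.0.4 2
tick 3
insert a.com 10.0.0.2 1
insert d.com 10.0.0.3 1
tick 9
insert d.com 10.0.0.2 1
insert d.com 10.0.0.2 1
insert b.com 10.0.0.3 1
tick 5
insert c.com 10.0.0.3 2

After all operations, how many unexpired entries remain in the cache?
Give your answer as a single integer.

Op 1: insert d.com -> 10.0.0.3 (expiry=0+2=2). clock=0
Op 2: tick 11 -> clock=11. purged={d.com}
Op 3: insert c.com -> 10.0.0.1 (expiry=11+2=13). clock=11
Op 4: insert a.com -> 10.0.0.1 (expiry=11+1=12). clock=11
Op 5: tick 9 -> clock=20. purged={a.com,c.com}
Op 6: insert c.com -> 10.0.0.4 (expiry=20+1=21). clock=20
Op 7: tick 3 -> clock=23. purged={c.com}
Op 8: tick 9 -> clock=32.
Op 9: insert c.com -> 10.0.0.2 (expiry=32+2=34). clock=32
Op 10: insert c.com -> 10.0.0.3 (expiry=32+2=34). clock=32
Op 11: tick 6 -> clock=38. purged={c.com}
Op 12: tick 11 -> clock=49.
Op 13: tick 2 -> clock=51.
Op 14: tick 2 -> clock=53.
Op 15: tick 7 -> clock=60.
Op 16: tick 2 -> clock=62.
Op 17: insert d.com -> 10.0.0.4 (expiry=62+2=64). clock=62
Op 18: tick 3 -> clock=65. purged={d.com}
Op 19: insert a.com -> 10.0.0.2 (expiry=65+1=66). clock=65
Op 20: insert d.com -> 10.0.0.3 (expiry=65+1=66). clock=65
Op 21: tick 9 -> clock=74. purged={a.com,d.com}
Op 22: insert d.com -> 10.0.0.2 (expiry=74+1=75). clock=74
Op 23: insert d.com -> 10.0.0.2 (expiry=74+1=75). clock=74
Op 24: insert b.com -> 10.0.0.3 (expiry=74+1=75). clock=74
Op 25: tick 5 -> clock=79. purged={b.com,d.com}
Op 26: insert c.com -> 10.0.0.3 (expiry=79+2=81). clock=79
Final cache (unexpired): {c.com} -> size=1

Answer: 1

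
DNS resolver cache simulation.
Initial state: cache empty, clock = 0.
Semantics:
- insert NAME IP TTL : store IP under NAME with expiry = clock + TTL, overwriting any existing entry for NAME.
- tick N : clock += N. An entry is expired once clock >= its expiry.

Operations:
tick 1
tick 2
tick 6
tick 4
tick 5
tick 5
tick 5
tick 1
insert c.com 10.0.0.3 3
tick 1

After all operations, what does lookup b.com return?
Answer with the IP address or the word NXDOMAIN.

Op 1: tick 1 -> clock=1.
Op 2: tick 2 -> clock=3.
Op 3: tick 6 -> clock=9.
Op 4: tick 4 -> clock=13.
Op 5: tick 5 -> clock=18.
Op 6: tick 5 -> clock=23.
Op 7: tick 5 -> clock=28.
Op 8: tick 1 -> clock=29.
Op 9: insert c.com -> 10.0.0.3 (expiry=29+3=32). clock=29
Op 10: tick 1 -> clock=30.
lookup b.com: not in cache (expired or never inserted)

Answer: NXDOMAIN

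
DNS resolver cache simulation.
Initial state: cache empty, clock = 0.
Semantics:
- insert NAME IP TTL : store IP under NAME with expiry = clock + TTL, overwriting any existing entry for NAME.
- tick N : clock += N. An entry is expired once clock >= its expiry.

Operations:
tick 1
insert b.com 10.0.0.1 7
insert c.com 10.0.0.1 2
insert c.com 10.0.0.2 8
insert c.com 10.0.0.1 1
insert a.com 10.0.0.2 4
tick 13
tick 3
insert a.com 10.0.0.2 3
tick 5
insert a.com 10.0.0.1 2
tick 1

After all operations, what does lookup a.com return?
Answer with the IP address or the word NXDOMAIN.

Op 1: tick 1 -> clock=1.
Op 2: insert b.com -> 10.0.0.1 (expiry=1+7=8). clock=1
Op 3: insert c.com -> 10.0.0.1 (expiry=1+2=3). clock=1
Op 4: insert c.com -> 10.0.0.2 (expiry=1+8=9). clock=1
Op 5: insert c.com -> 10.0.0.1 (expiry=1+1=2). clock=1
Op 6: insert a.com -> 10.0.0.2 (expiry=1+4=5). clock=1
Op 7: tick 13 -> clock=14. purged={a.com,b.com,c.com}
Op 8: tick 3 -> clock=17.
Op 9: insert a.com -> 10.0.0.2 (expiry=17+3=20). clock=17
Op 10: tick 5 -> clock=22. purged={a.com}
Op 11: insert a.com -> 10.0.0.1 (expiry=22+2=24). clock=22
Op 12: tick 1 -> clock=23.
lookup a.com: present, ip=10.0.0.1 expiry=24 > clock=23

Answer: 10.0.0.1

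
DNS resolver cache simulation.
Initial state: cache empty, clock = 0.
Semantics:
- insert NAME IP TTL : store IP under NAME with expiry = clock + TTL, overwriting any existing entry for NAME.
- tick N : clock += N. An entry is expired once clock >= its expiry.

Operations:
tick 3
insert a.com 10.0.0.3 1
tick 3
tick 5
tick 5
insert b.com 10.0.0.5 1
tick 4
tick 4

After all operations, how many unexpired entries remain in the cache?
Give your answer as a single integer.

Op 1: tick 3 -> clock=3.
Op 2: insert a.com -> 10.0.0.3 (expiry=3+1=4). clock=3
Op 3: tick 3 -> clock=6. purged={a.com}
Op 4: tick 5 -> clock=11.
Op 5: tick 5 -> clock=16.
Op 6: insert b.com -> 10.0.0.5 (expiry=16+1=17). clock=16
Op 7: tick 4 -> clock=20. purged={b.com}
Op 8: tick 4 -> clock=24.
Final cache (unexpired): {} -> size=0

Answer: 0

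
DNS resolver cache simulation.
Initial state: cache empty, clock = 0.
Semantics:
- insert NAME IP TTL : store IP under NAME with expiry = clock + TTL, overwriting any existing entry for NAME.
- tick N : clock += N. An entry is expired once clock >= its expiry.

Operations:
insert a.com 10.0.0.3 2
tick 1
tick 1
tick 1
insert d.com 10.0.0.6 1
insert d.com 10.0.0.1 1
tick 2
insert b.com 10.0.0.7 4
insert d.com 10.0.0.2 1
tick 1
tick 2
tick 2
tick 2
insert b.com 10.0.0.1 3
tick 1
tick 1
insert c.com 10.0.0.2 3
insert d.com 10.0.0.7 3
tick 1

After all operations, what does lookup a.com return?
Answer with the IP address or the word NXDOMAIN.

Answer: NXDOMAIN

Derivation:
Op 1: insert a.com -> 10.0.0.3 (expiry=0+2=2). clock=0
Op 2: tick 1 -> clock=1.
Op 3: tick 1 -> clock=2. purged={a.com}
Op 4: tick 1 -> clock=3.
Op 5: insert d.com -> 10.0.0.6 (expiry=3+1=4). clock=3
Op 6: insert d.com -> 10.0.0.1 (expiry=3+1=4). clock=3
Op 7: tick 2 -> clock=5. purged={d.com}
Op 8: insert b.com -> 10.0.0.7 (expiry=5+4=9). clock=5
Op 9: insert d.com -> 10.0.0.2 (expiry=5+1=6). clock=5
Op 10: tick 1 -> clock=6. purged={d.com}
Op 11: tick 2 -> clock=8.
Op 12: tick 2 -> clock=10. purged={b.com}
Op 13: tick 2 -> clock=12.
Op 14: insert b.com -> 10.0.0.1 (expiry=12+3=15). clock=12
Op 15: tick 1 -> clock=13.
Op 16: tick 1 -> clock=14.
Op 17: insert c.com -> 10.0.0.2 (expiry=14+3=17). clock=14
Op 18: insert d.com -> 10.0.0.7 (expiry=14+3=17). clock=14
Op 19: tick 1 -> clock=15. purged={b.com}
lookup a.com: not in cache (expired or never inserted)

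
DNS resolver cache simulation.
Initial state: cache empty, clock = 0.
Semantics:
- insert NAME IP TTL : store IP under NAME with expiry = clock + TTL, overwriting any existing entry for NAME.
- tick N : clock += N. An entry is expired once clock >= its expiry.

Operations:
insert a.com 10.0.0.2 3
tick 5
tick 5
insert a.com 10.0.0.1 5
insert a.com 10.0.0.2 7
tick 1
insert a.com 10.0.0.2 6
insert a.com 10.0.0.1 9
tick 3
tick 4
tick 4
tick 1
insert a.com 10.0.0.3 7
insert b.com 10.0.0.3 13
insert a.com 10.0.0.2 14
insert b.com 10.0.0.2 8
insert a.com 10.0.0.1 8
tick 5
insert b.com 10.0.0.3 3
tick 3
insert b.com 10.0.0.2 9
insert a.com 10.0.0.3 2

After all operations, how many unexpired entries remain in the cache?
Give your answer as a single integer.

Op 1: insert a.com -> 10.0.0.2 (expiry=0+3=3). clock=0
Op 2: tick 5 -> clock=5. purged={a.com}
Op 3: tick 5 -> clock=10.
Op 4: insert a.com -> 10.0.0.1 (expiry=10+5=15). clock=10
Op 5: insert a.com -> 10.0.0.2 (expiry=10+7=17). clock=10
Op 6: tick 1 -> clock=11.
Op 7: insert a.com -> 10.0.0.2 (expiry=11+6=17). clock=11
Op 8: insert a.com -> 10.0.0.1 (expiry=11+9=20). clock=11
Op 9: tick 3 -> clock=14.
Op 10: tick 4 -> clock=18.
Op 11: tick 4 -> clock=22. purged={a.com}
Op 12: tick 1 -> clock=23.
Op 13: insert a.com -> 10.0.0.3 (expiry=23+7=30). clock=23
Op 14: insert b.com -> 10.0.0.3 (expiry=23+13=36). clock=23
Op 15: insert a.com -> 10.0.0.2 (expiry=23+14=37). clock=23
Op 16: insert b.com -> 10.0.0.2 (expiry=23+8=31). clock=23
Op 17: insert a.com -> 10.0.0.1 (expiry=23+8=31). clock=23
Op 18: tick 5 -> clock=28.
Op 19: insert b.com -> 10.0.0.3 (expiry=28+3=31). clock=28
Op 20: tick 3 -> clock=31. purged={a.com,b.com}
Op 21: insert b.com -> 10.0.0.2 (expiry=31+9=40). clock=31
Op 22: insert a.com -> 10.0.0.3 (expiry=31+2=33). clock=31
Final cache (unexpired): {a.com,b.com} -> size=2

Answer: 2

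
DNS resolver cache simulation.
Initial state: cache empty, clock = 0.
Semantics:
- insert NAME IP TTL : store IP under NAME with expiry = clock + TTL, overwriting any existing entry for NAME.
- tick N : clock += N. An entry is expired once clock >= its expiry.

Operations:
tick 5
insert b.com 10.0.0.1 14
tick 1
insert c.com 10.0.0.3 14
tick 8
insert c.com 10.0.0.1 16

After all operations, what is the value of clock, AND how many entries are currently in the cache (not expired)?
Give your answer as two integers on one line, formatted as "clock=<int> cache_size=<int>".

Op 1: tick 5 -> clock=5.
Op 2: insert b.com -> 10.0.0.1 (expiry=5+14=19). clock=5
Op 3: tick 1 -> clock=6.
Op 4: insert c.com -> 10.0.0.3 (expiry=6+14=20). clock=6
Op 5: tick 8 -> clock=14.
Op 6: insert c.com -> 10.0.0.1 (expiry=14+16=30). clock=14
Final clock = 14
Final cache (unexpired): {b.com,c.com} -> size=2

Answer: clock=14 cache_size=2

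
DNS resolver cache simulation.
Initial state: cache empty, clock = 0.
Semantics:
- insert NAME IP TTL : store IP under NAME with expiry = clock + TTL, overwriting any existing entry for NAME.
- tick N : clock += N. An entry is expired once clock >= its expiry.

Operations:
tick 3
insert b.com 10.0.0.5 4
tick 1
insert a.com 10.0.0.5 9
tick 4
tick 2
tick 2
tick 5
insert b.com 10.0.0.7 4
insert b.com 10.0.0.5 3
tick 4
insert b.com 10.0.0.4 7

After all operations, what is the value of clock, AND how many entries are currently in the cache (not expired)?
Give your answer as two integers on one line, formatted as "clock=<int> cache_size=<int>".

Answer: clock=21 cache_size=1

Derivation:
Op 1: tick 3 -> clock=3.
Op 2: insert b.com -> 10.0.0.5 (expiry=3+4=7). clock=3
Op 3: tick 1 -> clock=4.
Op 4: insert a.com -> 10.0.0.5 (expiry=4+9=13). clock=4
Op 5: tick 4 -> clock=8. purged={b.com}
Op 6: tick 2 -> clock=10.
Op 7: tick 2 -> clock=12.
Op 8: tick 5 -> clock=17. purged={a.com}
Op 9: insert b.com -> 10.0.0.7 (expiry=17+4=21). clock=17
Op 10: insert b.com -> 10.0.0.5 (expiry=17+3=20). clock=17
Op 11: tick 4 -> clock=21. purged={b.com}
Op 12: insert b.com -> 10.0.0.4 (expiry=21+7=28). clock=21
Final clock = 21
Final cache (unexpired): {b.com} -> size=1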